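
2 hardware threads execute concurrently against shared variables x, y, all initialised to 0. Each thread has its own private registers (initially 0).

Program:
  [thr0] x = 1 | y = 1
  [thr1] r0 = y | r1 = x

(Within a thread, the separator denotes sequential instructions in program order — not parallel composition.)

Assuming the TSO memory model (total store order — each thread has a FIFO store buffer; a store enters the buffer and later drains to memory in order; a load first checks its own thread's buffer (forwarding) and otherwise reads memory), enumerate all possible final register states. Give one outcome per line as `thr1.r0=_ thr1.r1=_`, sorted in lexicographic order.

outcome vector order: (thr1.r0,thr1.r1)
|TSO outcomes| = 3

thr1.r0=0 thr1.r1=0
thr1.r0=0 thr1.r1=1
thr1.r0=1 thr1.r1=1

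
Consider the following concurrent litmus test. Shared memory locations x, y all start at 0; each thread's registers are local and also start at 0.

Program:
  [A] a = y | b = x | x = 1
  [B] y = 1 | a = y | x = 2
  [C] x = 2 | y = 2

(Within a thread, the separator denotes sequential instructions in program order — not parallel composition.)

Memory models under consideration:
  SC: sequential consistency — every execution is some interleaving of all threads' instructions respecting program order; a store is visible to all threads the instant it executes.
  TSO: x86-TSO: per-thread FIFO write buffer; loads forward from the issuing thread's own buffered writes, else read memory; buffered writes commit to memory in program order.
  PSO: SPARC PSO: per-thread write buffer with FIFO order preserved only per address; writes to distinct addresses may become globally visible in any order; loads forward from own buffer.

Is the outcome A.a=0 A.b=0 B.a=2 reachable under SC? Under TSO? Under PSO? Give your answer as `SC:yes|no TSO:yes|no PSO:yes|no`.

outcome vector order: (A.a,A.b,B.a)
[SC] allowed = {001; 002; 021; 022; 101; 102; 121; 122; 221; 222}
[TSO] allowed = {001; 002; 021; 022; 101; 102; 121; 122; 221; 222}
[PSO] allowed = {001; 002; 021; 022; 101; 102; 121; 122; 201; 202; 221; 222}
target 002 ∈ {SC,TSO,PSO}

SC:yes TSO:yes PSO:yes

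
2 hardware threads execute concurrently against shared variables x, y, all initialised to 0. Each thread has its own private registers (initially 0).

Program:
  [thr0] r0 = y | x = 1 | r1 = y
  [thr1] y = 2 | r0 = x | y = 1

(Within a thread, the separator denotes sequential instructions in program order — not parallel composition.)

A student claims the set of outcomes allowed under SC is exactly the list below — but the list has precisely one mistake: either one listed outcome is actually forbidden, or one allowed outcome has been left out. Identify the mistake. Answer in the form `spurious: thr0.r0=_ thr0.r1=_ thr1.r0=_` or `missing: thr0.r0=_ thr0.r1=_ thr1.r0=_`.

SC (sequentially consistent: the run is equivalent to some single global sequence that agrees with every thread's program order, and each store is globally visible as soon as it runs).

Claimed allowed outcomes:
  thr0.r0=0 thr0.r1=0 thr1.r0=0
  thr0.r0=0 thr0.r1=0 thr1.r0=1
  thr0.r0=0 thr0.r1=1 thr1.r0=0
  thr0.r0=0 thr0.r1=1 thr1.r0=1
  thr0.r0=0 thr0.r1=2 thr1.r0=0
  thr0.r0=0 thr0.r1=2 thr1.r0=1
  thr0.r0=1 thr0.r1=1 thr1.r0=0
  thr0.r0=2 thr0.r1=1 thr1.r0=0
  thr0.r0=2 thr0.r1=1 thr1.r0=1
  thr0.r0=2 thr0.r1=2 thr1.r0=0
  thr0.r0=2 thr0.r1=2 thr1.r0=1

outcome vector order: (thr0.r0,thr0.r1,thr1.r0)
SC (10): <0 0 1> <0 1 0> <0 1 1> <0 2 0> <0 2 1> <1 1 0> <2 1 0> <2 1 1> <2 2 0> <2 2 1>
claimed∖SC = {<0 0 0>}

spurious: thr0.r0=0 thr0.r1=0 thr1.r0=0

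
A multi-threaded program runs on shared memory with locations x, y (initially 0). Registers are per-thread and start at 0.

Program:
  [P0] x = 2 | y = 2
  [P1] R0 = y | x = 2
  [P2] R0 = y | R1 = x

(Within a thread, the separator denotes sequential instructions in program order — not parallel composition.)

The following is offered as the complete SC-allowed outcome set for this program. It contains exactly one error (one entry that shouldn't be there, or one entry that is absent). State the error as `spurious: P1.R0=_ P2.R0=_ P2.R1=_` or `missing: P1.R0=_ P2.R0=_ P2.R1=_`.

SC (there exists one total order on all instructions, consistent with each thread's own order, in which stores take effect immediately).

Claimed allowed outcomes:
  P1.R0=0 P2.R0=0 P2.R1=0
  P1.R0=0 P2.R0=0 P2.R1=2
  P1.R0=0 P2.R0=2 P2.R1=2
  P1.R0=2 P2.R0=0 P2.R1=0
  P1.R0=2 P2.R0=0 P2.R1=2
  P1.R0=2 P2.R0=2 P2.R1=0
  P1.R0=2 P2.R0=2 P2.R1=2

spurious: P1.R0=2 P2.R0=2 P2.R1=0

outcome vector order: (P1.R0,P2.R0,P2.R1)
under SC → 000, 002, 022, 200, 202, 222
claimed∖SC = {220}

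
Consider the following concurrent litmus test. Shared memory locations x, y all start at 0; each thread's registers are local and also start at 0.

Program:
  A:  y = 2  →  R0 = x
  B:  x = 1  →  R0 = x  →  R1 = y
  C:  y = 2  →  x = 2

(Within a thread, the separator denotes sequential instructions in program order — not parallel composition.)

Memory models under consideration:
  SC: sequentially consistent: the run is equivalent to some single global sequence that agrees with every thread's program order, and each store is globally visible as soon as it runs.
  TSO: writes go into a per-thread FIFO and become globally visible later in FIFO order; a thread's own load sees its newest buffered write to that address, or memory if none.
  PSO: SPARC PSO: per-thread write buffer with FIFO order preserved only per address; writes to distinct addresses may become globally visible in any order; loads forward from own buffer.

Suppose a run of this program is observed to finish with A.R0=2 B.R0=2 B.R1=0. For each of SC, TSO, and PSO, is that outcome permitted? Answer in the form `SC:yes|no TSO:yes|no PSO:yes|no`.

outcome vector order: (A.R0,B.R0,B.R1)
SC: 8 outcomes — {<0 1 2>, <0 2 2>, <1 1 0>, <1 1 2>, <1 2 2>, <2 1 0>, <2 1 2>, <2 2 2>}
TSO: 9 outcomes — {<0 1 0>, <0 1 2>, <0 2 2>, <1 1 0>, <1 1 2>, <1 2 2>, <2 1 0>, <2 1 2>, <2 2 2>}
PSO: 12 outcomes — {<0 1 0>, <0 1 2>, <0 2 0>, <0 2 2>, <1 1 0>, <1 1 2>, <1 2 0>, <1 2 2>, <2 1 0>, <2 1 2>, <2 2 0>, <2 2 2>}
target <2 2 0> ∈ {PSO}

SC:no TSO:no PSO:yes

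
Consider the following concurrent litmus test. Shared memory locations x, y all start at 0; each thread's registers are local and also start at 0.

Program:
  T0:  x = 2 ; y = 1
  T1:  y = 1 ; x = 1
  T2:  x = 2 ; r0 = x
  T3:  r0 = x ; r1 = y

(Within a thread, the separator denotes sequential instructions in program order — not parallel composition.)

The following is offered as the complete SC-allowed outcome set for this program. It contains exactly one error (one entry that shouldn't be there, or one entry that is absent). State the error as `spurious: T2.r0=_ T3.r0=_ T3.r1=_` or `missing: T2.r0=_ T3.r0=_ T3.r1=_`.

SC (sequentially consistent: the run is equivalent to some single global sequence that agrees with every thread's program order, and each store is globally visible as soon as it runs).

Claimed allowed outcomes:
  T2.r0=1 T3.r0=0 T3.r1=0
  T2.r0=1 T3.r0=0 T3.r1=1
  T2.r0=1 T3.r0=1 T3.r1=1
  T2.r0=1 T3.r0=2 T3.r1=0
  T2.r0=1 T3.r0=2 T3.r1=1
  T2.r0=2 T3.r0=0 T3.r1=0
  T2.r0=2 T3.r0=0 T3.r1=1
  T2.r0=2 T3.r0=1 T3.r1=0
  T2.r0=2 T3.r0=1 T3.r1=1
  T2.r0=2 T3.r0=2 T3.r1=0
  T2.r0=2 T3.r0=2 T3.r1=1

spurious: T2.r0=2 T3.r0=1 T3.r1=0

outcome vector order: (T2.r0,T3.r0,T3.r1)
under SC → (1,0,0); (1,0,1); (1,1,1); (1,2,0); (1,2,1); (2,0,0); (2,0,1); (2,1,1); (2,2,0); (2,2,1)
claimed∖SC = {(2,1,0)}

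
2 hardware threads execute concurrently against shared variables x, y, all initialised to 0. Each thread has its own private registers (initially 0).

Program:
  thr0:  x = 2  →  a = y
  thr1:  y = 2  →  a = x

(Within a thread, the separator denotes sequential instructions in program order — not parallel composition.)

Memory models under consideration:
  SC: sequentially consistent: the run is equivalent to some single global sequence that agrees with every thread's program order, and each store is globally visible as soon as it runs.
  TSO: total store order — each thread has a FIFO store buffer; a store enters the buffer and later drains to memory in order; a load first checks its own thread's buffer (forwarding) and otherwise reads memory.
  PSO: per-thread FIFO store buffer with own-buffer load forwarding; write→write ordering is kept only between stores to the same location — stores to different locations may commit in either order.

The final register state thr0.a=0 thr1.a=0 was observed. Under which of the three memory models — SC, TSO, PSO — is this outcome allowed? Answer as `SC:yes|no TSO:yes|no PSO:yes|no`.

outcome vector order: (thr0.a,thr1.a)
[SC] allowed = {<0 2>; <2 0>; <2 2>}
[TSO] allowed = {<0 0>; <0 2>; <2 0>; <2 2>}
[PSO] allowed = {<0 0>; <0 2>; <2 0>; <2 2>}
target <0 0> ∈ {TSO,PSO}

SC:no TSO:yes PSO:yes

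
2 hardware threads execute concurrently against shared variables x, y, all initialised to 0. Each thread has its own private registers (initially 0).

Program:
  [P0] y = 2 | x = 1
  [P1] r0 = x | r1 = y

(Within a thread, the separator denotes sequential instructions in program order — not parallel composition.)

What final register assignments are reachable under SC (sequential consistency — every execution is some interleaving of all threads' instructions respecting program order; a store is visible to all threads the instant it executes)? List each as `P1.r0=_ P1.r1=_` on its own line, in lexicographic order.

P1.r0=0 P1.r1=0
P1.r0=0 P1.r1=2
P1.r0=1 P1.r1=2

outcome vector order: (P1.r0,P1.r1)
|SC outcomes| = 3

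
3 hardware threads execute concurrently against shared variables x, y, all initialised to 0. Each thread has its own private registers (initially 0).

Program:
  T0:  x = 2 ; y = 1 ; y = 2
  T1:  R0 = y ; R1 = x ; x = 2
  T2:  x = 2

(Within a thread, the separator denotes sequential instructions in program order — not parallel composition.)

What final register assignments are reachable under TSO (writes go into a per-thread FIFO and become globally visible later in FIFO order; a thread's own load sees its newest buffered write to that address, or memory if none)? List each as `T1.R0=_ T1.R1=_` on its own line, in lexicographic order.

T1.R0=0 T1.R1=0
T1.R0=0 T1.R1=2
T1.R0=1 T1.R1=2
T1.R0=2 T1.R1=2

outcome vector order: (T1.R0,T1.R1)
|TSO outcomes| = 4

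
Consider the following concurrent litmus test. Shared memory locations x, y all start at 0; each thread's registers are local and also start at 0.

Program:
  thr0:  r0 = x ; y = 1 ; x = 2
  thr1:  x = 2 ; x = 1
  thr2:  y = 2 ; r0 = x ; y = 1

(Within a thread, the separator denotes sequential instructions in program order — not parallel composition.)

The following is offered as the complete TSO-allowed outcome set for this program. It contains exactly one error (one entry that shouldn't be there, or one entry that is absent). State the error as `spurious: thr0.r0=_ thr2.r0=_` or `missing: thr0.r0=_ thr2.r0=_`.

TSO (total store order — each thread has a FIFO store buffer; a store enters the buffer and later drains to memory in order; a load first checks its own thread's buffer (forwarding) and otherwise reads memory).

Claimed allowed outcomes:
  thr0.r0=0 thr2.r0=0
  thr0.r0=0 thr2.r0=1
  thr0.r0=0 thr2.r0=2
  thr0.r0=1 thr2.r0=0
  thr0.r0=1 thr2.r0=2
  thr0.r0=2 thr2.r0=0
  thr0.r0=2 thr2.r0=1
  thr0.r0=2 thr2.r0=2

outcome vector order: (thr0.r0,thr2.r0)
under TSO → 00; 01; 02; 10; 11; 12; 20; 21; 22
TSO∖claimed = {11}

missing: thr0.r0=1 thr2.r0=1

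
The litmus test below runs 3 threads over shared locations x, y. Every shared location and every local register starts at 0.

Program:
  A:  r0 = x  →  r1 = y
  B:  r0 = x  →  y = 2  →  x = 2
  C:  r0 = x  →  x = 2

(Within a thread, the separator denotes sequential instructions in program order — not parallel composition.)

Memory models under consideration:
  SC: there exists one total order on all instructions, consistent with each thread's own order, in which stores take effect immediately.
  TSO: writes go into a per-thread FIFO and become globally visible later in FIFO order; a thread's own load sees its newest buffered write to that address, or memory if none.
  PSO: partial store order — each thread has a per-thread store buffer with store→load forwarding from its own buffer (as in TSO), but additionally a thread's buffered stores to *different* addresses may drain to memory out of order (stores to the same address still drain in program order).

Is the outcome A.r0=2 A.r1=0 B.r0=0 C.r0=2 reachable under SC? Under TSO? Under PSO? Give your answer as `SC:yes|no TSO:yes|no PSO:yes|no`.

outcome vector order: (A.r0,A.r1,B.r0,C.r0)
SC: 11 outcomes — {<0 0 0 0>; <0 0 0 2>; <0 0 2 0>; <0 2 0 0>; <0 2 0 2>; <0 2 2 0>; <2 0 0 0>; <2 0 2 0>; <2 2 0 0>; <2 2 0 2>; <2 2 2 0>}
TSO: 11 outcomes — {<0 0 0 0>; <0 0 0 2>; <0 0 2 0>; <0 2 0 0>; <0 2 0 2>; <0 2 2 0>; <2 0 0 0>; <2 0 2 0>; <2 2 0 0>; <2 2 0 2>; <2 2 2 0>}
PSO: 12 outcomes — {<0 0 0 0>; <0 0 0 2>; <0 0 2 0>; <0 2 0 0>; <0 2 0 2>; <0 2 2 0>; <2 0 0 0>; <2 0 0 2>; <2 0 2 0>; <2 2 0 0>; <2 2 0 2>; <2 2 2 0>}
target <2 0 0 2> ∈ {PSO}

SC:no TSO:no PSO:yes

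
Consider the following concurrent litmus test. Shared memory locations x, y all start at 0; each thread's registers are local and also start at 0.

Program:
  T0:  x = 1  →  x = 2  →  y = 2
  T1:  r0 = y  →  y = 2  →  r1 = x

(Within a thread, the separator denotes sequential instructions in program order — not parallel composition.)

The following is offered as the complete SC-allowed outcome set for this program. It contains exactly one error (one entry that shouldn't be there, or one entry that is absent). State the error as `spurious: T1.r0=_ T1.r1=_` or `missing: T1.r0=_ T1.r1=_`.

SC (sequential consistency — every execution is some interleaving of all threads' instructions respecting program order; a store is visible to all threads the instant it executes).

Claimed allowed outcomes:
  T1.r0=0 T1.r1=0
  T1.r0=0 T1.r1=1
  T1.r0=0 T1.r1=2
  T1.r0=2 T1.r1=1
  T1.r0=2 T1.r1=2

outcome vector order: (T1.r0,T1.r1)
under SC → 0/0 0/1 0/2 2/2
claimed∖SC = {2/1}

spurious: T1.r0=2 T1.r1=1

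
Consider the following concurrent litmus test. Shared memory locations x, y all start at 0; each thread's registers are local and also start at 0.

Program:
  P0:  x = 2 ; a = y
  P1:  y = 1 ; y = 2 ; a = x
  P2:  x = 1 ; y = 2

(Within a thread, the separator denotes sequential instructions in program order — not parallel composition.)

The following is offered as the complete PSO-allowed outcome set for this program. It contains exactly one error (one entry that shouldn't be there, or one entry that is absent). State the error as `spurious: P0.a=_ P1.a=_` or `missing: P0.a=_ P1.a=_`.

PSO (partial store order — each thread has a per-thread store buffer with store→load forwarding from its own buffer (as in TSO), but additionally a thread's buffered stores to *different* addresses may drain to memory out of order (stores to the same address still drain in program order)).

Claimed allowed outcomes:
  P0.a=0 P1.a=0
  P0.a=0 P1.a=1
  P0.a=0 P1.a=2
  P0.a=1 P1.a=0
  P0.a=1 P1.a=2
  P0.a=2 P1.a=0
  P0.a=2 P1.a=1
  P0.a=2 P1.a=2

outcome vector order: (P0.a,P1.a)
PSO (9): 0/0 0/1 0/2 1/0 1/1 1/2 2/0 2/1 2/2
PSO∖claimed = {1/1}

missing: P0.a=1 P1.a=1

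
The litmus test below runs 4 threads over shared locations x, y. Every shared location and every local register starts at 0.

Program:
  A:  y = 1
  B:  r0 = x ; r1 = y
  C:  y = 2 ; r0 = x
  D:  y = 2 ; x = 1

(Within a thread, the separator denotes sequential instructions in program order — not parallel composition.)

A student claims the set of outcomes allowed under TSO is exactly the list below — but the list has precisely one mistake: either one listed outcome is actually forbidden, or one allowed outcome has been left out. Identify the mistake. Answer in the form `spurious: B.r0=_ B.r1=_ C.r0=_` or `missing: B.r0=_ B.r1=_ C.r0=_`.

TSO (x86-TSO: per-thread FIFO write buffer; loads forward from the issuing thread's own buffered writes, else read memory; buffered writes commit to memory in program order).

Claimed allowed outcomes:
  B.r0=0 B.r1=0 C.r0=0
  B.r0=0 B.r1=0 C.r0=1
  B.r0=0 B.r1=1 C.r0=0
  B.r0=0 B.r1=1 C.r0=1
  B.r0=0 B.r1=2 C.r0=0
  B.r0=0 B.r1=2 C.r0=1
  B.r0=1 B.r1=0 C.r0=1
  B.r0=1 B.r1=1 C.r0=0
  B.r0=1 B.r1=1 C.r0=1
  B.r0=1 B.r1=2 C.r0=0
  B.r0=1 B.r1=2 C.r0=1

outcome vector order: (B.r0,B.r1,C.r0)
under TSO → 000 001 010 011 020 021 110 111 120 121
claimed∖TSO = {101}

spurious: B.r0=1 B.r1=0 C.r0=1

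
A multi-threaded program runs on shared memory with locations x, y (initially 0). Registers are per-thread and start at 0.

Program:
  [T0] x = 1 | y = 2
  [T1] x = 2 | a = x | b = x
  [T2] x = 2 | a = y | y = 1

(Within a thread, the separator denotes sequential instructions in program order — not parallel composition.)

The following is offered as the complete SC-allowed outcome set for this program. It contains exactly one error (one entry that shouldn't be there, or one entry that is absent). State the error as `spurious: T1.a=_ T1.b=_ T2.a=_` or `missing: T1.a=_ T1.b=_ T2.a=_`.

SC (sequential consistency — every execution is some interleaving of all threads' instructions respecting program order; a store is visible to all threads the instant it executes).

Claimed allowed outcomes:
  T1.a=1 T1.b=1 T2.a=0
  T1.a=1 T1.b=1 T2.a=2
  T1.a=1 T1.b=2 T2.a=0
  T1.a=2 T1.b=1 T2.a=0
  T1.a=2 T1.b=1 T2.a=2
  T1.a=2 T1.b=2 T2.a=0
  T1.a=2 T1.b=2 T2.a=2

missing: T1.a=1 T1.b=2 T2.a=2

outcome vector order: (T1.a,T1.b,T2.a)
under SC → 110, 112, 120, 122, 210, 212, 220, 222
SC∖claimed = {122}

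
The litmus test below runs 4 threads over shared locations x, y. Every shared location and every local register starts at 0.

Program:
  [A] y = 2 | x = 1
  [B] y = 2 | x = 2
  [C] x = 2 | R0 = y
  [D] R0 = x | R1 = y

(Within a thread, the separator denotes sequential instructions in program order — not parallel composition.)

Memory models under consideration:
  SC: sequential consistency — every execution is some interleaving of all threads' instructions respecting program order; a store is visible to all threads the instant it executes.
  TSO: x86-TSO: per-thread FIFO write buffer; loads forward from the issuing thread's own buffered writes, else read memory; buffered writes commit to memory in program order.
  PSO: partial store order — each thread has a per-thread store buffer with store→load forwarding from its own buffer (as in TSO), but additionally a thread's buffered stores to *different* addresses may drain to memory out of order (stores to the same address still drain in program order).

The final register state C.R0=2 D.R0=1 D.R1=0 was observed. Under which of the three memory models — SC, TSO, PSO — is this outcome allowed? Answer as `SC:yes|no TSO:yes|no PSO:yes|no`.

outcome vector order: (C.R0,D.R0,D.R1)
under SC → (0,0,0) (0,0,2) (0,1,2) (0,2,0) (0,2,2) (2,0,0) (2,0,2) (2,1,2) (2,2,0) (2,2,2)
under TSO → (0,0,0) (0,0,2) (0,1,2) (0,2,0) (0,2,2) (2,0,0) (2,0,2) (2,1,2) (2,2,0) (2,2,2)
under PSO → (0,0,0) (0,0,2) (0,1,0) (0,1,2) (0,2,0) (0,2,2) (2,0,0) (2,0,2) (2,1,0) (2,1,2) (2,2,0) (2,2,2)
target (2,1,0) ∈ {PSO}

SC:no TSO:no PSO:yes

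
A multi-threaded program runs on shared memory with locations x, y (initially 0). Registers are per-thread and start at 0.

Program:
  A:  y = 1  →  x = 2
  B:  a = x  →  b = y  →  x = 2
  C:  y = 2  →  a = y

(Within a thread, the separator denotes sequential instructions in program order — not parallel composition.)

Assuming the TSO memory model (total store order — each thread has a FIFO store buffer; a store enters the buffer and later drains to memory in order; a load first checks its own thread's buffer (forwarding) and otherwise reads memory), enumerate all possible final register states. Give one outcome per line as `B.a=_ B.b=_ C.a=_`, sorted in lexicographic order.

outcome vector order: (B.a,B.b,C.a)
|TSO outcomes| = 9

B.a=0 B.b=0 C.a=1
B.a=0 B.b=0 C.a=2
B.a=0 B.b=1 C.a=1
B.a=0 B.b=1 C.a=2
B.a=0 B.b=2 C.a=1
B.a=0 B.b=2 C.a=2
B.a=2 B.b=1 C.a=1
B.a=2 B.b=1 C.a=2
B.a=2 B.b=2 C.a=2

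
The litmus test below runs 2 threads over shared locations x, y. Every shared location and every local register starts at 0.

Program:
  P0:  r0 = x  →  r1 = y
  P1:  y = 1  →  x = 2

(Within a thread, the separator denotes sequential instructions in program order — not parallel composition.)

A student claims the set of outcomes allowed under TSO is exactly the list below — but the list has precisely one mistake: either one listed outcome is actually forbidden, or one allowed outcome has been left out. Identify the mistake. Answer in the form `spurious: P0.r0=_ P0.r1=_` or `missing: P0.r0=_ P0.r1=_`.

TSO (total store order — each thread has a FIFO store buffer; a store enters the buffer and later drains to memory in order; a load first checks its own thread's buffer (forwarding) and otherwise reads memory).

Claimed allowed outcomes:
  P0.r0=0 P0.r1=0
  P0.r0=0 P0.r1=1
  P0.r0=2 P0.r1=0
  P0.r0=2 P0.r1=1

spurious: P0.r0=2 P0.r1=0

outcome vector order: (P0.r0,P0.r1)
under TSO → (0,0); (0,1); (2,1)
claimed∖TSO = {(2,0)}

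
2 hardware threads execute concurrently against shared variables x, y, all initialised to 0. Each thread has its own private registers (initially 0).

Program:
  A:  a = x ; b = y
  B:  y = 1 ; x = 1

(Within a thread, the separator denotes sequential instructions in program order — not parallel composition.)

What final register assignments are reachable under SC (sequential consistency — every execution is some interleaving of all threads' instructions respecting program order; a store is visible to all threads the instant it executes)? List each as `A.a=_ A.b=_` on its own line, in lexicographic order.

A.a=0 A.b=0
A.a=0 A.b=1
A.a=1 A.b=1

outcome vector order: (A.a,A.b)
|SC outcomes| = 3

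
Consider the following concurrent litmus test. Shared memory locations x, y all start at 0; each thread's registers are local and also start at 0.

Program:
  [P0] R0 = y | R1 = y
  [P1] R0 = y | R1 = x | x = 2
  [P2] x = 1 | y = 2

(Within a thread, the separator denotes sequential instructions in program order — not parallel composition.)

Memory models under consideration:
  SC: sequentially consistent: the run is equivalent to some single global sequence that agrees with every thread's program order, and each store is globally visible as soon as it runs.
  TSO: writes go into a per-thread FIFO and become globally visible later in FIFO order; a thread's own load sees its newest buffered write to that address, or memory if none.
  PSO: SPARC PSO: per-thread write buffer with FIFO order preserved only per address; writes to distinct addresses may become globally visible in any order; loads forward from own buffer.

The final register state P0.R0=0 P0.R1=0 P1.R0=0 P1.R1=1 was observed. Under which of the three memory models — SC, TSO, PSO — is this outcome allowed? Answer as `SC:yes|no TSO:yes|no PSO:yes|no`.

outcome vector order: (P0.R0,P0.R1,P1.R0,P1.R1)
SC (9): 0000; 0001; 0021; 0200; 0201; 0221; 2200; 2201; 2221
TSO (9): 0000; 0001; 0021; 0200; 0201; 0221; 2200; 2201; 2221
PSO (12): 0000; 0001; 0020; 0021; 0200; 0201; 0220; 0221; 2200; 2201; 2220; 2221
target 0001 ∈ {SC,TSO,PSO}

SC:yes TSO:yes PSO:yes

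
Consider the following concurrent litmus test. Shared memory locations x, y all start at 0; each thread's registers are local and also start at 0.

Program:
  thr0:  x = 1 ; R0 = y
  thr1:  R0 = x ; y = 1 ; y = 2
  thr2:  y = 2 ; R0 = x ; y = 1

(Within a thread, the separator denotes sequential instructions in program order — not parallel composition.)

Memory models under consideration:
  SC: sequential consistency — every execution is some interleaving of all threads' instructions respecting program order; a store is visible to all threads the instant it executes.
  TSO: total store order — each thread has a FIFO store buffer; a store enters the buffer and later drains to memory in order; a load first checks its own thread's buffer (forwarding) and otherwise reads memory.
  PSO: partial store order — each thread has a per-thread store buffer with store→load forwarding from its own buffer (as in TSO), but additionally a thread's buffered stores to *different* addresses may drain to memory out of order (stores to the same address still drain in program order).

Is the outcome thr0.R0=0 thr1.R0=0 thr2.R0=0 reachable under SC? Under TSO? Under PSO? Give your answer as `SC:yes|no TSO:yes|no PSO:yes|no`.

SC:no TSO:yes PSO:yes

outcome vector order: (thr0.R0,thr1.R0,thr2.R0)
under SC → 0/0/1; 0/1/1; 1/0/0; 1/0/1; 1/1/0; 1/1/1; 2/0/0; 2/0/1; 2/1/0; 2/1/1
under TSO → 0/0/0; 0/0/1; 0/1/0; 0/1/1; 1/0/0; 1/0/1; 1/1/0; 1/1/1; 2/0/0; 2/0/1; 2/1/0; 2/1/1
under PSO → 0/0/0; 0/0/1; 0/1/0; 0/1/1; 1/0/0; 1/0/1; 1/1/0; 1/1/1; 2/0/0; 2/0/1; 2/1/0; 2/1/1
target 0/0/0 ∈ {TSO,PSO}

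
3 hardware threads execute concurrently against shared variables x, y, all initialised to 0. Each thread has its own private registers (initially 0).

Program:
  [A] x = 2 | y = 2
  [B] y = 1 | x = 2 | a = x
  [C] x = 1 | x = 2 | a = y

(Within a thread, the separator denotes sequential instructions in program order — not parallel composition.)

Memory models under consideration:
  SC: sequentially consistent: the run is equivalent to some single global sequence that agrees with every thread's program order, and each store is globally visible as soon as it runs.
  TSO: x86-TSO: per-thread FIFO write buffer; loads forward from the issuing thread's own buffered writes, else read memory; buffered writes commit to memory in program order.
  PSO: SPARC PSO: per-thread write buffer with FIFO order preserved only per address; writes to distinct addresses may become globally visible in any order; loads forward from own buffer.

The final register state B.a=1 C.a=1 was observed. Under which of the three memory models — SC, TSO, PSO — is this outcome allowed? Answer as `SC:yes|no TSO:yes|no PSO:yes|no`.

SC:yes TSO:yes PSO:yes

outcome vector order: (B.a,C.a)
SC: 5 outcomes — {<1 1>, <1 2>, <2 0>, <2 1>, <2 2>}
TSO: 6 outcomes — {<1 0>, <1 1>, <1 2>, <2 0>, <2 1>, <2 2>}
PSO: 6 outcomes — {<1 0>, <1 1>, <1 2>, <2 0>, <2 1>, <2 2>}
target <1 1> ∈ {SC,TSO,PSO}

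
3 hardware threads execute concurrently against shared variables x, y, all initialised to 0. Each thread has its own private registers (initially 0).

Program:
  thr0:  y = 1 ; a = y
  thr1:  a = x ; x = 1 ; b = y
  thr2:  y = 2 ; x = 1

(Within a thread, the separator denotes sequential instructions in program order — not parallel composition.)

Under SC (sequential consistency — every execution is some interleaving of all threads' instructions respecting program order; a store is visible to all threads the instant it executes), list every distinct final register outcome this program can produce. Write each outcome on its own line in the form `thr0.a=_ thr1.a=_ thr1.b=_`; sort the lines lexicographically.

thr0.a=1 thr1.a=0 thr1.b=0
thr0.a=1 thr1.a=0 thr1.b=1
thr0.a=1 thr1.a=0 thr1.b=2
thr0.a=1 thr1.a=1 thr1.b=1
thr0.a=1 thr1.a=1 thr1.b=2
thr0.a=2 thr1.a=0 thr1.b=0
thr0.a=2 thr1.a=0 thr1.b=1
thr0.a=2 thr1.a=0 thr1.b=2
thr0.a=2 thr1.a=1 thr1.b=2

outcome vector order: (thr0.a,thr1.a,thr1.b)
|SC outcomes| = 9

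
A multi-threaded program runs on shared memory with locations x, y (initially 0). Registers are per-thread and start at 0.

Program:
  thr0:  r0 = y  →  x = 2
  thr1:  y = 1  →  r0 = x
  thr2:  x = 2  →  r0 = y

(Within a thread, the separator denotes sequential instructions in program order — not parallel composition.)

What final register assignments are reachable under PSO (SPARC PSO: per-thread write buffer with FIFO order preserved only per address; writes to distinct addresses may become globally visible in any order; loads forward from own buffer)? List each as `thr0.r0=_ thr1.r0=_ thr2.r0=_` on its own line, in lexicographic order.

outcome vector order: (thr0.r0,thr1.r0,thr2.r0)
|PSO outcomes| = 8

thr0.r0=0 thr1.r0=0 thr2.r0=0
thr0.r0=0 thr1.r0=0 thr2.r0=1
thr0.r0=0 thr1.r0=2 thr2.r0=0
thr0.r0=0 thr1.r0=2 thr2.r0=1
thr0.r0=1 thr1.r0=0 thr2.r0=0
thr0.r0=1 thr1.r0=0 thr2.r0=1
thr0.r0=1 thr1.r0=2 thr2.r0=0
thr0.r0=1 thr1.r0=2 thr2.r0=1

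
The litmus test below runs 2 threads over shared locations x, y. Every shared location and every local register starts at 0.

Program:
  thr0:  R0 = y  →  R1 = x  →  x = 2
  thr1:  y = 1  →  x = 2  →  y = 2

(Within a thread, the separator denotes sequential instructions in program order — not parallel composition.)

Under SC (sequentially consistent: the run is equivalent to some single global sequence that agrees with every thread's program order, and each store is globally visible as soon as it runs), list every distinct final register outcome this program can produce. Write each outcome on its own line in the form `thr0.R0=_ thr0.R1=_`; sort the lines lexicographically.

thr0.R0=0 thr0.R1=0
thr0.R0=0 thr0.R1=2
thr0.R0=1 thr0.R1=0
thr0.R0=1 thr0.R1=2
thr0.R0=2 thr0.R1=2

outcome vector order: (thr0.R0,thr0.R1)
|SC outcomes| = 5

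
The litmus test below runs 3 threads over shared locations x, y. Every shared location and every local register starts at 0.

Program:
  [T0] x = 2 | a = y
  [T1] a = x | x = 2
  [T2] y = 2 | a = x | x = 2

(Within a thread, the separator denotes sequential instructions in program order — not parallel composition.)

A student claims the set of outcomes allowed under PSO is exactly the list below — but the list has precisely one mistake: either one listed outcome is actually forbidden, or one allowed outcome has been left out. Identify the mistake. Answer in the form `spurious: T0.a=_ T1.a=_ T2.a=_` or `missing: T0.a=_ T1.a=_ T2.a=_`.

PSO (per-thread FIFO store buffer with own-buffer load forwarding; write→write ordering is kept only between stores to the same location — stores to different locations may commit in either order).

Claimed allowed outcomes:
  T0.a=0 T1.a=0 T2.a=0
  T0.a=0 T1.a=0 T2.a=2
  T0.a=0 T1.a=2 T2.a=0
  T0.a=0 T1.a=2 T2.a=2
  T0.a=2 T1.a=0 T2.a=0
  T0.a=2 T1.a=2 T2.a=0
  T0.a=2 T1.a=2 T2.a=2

missing: T0.a=2 T1.a=0 T2.a=2

outcome vector order: (T0.a,T1.a,T2.a)
[PSO] allowed = {0/0/0 0/0/2 0/2/0 0/2/2 2/0/0 2/0/2 2/2/0 2/2/2}
PSO∖claimed = {2/0/2}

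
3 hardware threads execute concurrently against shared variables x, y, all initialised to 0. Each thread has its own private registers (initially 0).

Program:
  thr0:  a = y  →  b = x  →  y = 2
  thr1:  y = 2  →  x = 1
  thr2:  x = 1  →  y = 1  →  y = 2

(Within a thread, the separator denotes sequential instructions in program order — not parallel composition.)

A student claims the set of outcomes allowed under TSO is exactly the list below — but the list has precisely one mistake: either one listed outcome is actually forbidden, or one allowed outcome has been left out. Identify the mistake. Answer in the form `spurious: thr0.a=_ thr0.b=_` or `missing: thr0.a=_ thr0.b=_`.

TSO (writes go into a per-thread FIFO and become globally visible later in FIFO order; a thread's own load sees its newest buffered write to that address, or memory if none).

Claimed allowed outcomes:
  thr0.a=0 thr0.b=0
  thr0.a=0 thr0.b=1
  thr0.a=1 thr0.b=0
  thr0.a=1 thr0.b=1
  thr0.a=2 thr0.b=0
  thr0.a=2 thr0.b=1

outcome vector order: (thr0.a,thr0.b)
TSO: 5 outcomes — {(0,0), (0,1), (1,1), (2,0), (2,1)}
claimed∖TSO = {(1,0)}

spurious: thr0.a=1 thr0.b=0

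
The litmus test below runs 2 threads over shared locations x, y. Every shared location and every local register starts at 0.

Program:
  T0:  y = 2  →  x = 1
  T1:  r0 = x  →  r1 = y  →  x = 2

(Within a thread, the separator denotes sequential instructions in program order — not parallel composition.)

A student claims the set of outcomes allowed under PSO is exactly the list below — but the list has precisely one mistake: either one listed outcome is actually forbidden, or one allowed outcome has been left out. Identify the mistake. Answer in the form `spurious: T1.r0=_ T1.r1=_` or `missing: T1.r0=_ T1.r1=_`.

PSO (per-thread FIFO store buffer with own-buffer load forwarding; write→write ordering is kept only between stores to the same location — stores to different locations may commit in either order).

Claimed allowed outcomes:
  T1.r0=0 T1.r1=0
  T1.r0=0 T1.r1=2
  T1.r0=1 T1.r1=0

missing: T1.r0=1 T1.r1=2

outcome vector order: (T1.r0,T1.r1)
PSO: 4 outcomes — {00 02 10 12}
PSO∖claimed = {12}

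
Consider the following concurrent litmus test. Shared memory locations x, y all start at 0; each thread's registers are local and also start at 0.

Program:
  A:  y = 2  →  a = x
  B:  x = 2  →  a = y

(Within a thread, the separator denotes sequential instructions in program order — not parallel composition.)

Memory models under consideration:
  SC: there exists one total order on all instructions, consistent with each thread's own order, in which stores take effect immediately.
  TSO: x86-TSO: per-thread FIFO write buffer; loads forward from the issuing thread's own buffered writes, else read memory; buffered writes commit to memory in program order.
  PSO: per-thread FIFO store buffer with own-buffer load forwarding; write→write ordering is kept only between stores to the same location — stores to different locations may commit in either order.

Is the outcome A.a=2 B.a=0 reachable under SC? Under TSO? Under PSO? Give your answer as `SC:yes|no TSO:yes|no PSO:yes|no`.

outcome vector order: (A.a,B.a)
SC (3): (0,2); (2,0); (2,2)
TSO (4): (0,0); (0,2); (2,0); (2,2)
PSO (4): (0,0); (0,2); (2,0); (2,2)
target (2,0) ∈ {SC,TSO,PSO}

SC:yes TSO:yes PSO:yes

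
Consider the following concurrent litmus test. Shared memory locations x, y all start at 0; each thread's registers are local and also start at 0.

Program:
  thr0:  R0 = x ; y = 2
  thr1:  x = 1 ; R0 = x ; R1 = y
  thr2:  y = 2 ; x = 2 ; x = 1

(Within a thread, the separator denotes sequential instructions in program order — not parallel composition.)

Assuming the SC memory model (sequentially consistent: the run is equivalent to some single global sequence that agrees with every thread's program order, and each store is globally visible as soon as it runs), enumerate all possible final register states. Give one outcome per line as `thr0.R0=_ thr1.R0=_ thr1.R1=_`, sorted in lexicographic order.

thr0.R0=0 thr1.R0=1 thr1.R1=0
thr0.R0=0 thr1.R0=1 thr1.R1=2
thr0.R0=0 thr1.R0=2 thr1.R1=2
thr0.R0=1 thr1.R0=1 thr1.R1=0
thr0.R0=1 thr1.R0=1 thr1.R1=2
thr0.R0=1 thr1.R0=2 thr1.R1=2
thr0.R0=2 thr1.R0=1 thr1.R1=0
thr0.R0=2 thr1.R0=1 thr1.R1=2
thr0.R0=2 thr1.R0=2 thr1.R1=2

outcome vector order: (thr0.R0,thr1.R0,thr1.R1)
|SC outcomes| = 9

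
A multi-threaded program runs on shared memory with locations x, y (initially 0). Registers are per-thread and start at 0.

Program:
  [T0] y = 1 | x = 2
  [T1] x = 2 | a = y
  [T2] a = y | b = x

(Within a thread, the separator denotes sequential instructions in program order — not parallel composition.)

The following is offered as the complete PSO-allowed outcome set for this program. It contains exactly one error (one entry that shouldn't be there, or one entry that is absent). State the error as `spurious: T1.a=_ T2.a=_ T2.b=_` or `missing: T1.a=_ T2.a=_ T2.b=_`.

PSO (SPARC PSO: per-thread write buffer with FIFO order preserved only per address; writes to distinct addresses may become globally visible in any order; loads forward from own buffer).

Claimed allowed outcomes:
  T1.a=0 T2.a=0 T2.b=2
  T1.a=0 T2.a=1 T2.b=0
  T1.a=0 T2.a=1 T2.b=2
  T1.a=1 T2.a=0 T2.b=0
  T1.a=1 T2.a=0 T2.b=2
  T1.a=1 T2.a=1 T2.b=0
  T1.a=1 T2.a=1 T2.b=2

outcome vector order: (T1.a,T2.a,T2.b)
under PSO → <0 0 0> <0 0 2> <0 1 0> <0 1 2> <1 0 0> <1 0 2> <1 1 0> <1 1 2>
PSO∖claimed = {<0 0 0>}

missing: T1.a=0 T2.a=0 T2.b=0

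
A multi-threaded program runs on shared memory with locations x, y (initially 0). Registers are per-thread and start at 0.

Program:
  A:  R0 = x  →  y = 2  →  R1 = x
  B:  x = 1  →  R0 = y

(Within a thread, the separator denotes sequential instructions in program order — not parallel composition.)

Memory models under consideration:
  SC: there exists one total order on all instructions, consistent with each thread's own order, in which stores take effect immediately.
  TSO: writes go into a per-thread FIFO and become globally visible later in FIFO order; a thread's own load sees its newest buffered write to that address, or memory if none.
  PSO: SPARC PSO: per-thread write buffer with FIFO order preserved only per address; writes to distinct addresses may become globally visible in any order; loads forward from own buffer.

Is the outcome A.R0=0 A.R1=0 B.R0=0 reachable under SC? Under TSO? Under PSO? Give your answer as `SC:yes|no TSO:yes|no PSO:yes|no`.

outcome vector order: (A.R0,A.R1,B.R0)
under SC → (0,0,2); (0,1,0); (0,1,2); (1,1,0); (1,1,2)
under TSO → (0,0,0); (0,0,2); (0,1,0); (0,1,2); (1,1,0); (1,1,2)
under PSO → (0,0,0); (0,0,2); (0,1,0); (0,1,2); (1,1,0); (1,1,2)
target (0,0,0) ∈ {TSO,PSO}

SC:no TSO:yes PSO:yes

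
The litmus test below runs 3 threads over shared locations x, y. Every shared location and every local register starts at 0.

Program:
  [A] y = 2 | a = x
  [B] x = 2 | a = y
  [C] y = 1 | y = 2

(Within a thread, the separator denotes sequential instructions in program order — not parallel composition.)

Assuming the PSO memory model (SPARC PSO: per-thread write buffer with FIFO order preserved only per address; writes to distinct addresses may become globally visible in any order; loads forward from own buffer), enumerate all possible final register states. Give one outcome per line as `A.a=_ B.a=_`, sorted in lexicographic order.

outcome vector order: (A.a,B.a)
|PSO outcomes| = 6

A.a=0 B.a=0
A.a=0 B.a=1
A.a=0 B.a=2
A.a=2 B.a=0
A.a=2 B.a=1
A.a=2 B.a=2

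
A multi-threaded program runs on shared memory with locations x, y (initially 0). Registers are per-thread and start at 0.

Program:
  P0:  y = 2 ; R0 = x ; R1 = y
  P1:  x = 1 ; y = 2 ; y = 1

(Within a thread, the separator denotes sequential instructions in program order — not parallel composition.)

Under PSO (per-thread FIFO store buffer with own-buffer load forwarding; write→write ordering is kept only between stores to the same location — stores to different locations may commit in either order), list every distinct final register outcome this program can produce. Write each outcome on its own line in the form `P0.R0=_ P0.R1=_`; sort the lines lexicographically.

P0.R0=0 P0.R1=1
P0.R0=0 P0.R1=2
P0.R0=1 P0.R1=1
P0.R0=1 P0.R1=2

outcome vector order: (P0.R0,P0.R1)
|PSO outcomes| = 4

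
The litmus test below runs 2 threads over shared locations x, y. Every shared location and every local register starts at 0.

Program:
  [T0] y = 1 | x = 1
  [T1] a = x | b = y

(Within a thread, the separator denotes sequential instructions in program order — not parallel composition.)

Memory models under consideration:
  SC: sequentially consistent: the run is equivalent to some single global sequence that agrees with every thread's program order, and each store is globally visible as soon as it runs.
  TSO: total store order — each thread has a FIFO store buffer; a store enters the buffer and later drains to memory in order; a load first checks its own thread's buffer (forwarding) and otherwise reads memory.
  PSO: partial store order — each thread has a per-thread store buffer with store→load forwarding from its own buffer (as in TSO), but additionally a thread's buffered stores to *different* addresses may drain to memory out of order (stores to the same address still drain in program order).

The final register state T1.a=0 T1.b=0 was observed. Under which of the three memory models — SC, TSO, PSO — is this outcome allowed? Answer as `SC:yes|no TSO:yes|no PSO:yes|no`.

SC:yes TSO:yes PSO:yes

outcome vector order: (T1.a,T1.b)
under SC → 00 01 11
under TSO → 00 01 11
under PSO → 00 01 10 11
target 00 ∈ {SC,TSO,PSO}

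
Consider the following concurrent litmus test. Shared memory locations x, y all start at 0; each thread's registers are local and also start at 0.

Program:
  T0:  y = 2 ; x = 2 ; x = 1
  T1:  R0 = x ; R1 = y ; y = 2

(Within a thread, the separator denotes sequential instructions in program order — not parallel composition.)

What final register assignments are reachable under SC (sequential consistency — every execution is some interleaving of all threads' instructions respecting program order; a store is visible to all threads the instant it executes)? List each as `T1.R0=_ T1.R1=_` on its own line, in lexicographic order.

outcome vector order: (T1.R0,T1.R1)
|SC outcomes| = 4

T1.R0=0 T1.R1=0
T1.R0=0 T1.R1=2
T1.R0=1 T1.R1=2
T1.R0=2 T1.R1=2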